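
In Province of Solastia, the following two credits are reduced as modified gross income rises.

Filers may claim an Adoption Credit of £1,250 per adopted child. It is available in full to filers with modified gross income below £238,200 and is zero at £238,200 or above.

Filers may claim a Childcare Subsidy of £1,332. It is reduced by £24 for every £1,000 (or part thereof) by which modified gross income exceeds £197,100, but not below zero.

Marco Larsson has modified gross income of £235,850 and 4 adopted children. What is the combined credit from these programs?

Adoption Credit: base = 4 × £1,250 = £5,000. £235,850 is below the £238,200 cutoff, so the full £5,000 applies.
Childcare Subsidy: income exceeds £197,100 by £38,750, which is 39 full-or-partial £1,000 increments; reduction = 39 × £24 = £936, leaving £396.
Total: £5,000 + £396 = £5,396.

£5,396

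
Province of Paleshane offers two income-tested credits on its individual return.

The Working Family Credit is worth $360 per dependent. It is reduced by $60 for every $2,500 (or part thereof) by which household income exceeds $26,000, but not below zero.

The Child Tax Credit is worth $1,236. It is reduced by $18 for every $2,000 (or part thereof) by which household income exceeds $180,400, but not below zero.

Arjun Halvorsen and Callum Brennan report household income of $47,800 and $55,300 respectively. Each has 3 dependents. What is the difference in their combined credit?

$180

Arjun ($47,800): Working Family Credit: base = 3 × $360 = $1,080. income exceeds $26,000 by $21,800, which is 9 full-or-partial $2,500 increments; reduction = 9 × $60 = $540, leaving $540. Child Tax Credit: $47,800 is at or below the $180,400 threshold, so the full $1,236 applies. total $540 + $1,236 = $1,776
Callum ($55,300): Working Family Credit: base = 3 × $360 = $1,080. income exceeds $26,000 by $29,300, which is 12 full-or-partial $2,500 increments; reduction = 12 × $60 = $720, leaving $360. Child Tax Credit: $55,300 is at or below the $180,400 threshold, so the full $1,236 applies. total $360 + $1,236 = $1,596
Difference: |$1,776 − $1,596| = $180.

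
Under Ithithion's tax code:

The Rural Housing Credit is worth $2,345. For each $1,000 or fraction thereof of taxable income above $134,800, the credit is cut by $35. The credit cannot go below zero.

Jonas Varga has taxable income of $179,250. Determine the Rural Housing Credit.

Rural Housing Credit: income exceeds $134,800 by $44,450, which is 45 full-or-partial $1,000 increments; reduction = 45 × $35 = $1,575, leaving $770.

$770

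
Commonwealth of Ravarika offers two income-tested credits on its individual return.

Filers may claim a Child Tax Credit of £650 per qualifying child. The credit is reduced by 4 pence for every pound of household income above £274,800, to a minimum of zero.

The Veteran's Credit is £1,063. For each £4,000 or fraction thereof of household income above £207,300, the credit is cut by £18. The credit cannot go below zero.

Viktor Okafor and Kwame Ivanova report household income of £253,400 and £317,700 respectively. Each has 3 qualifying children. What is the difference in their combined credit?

Viktor (£253,400): Child Tax Credit: base = 3 × £650 = £1,950. £253,400 is at or below the £274,800 threshold, so the full £1,950 applies. Veteran's Credit: income exceeds £207,300 by £46,100, which is 12 full-or-partial £4,000 increments; reduction = 12 × £18 = £216, leaving £847. total £1,950 + £847 = £2,797
Kwame (£317,700): Child Tax Credit: base = 3 × £650 = £1,950. 4% of the £42,900 excess over £274,800 is £1,716; credit = £1,950 − £1,716 = £234. Veteran's Credit: income exceeds £207,300 by £110,400, which is 28 full-or-partial £4,000 increments; reduction = 28 × £18 = £504, leaving £559. total £234 + £559 = £793
Difference: |£2,797 − £793| = £2,004.

£2,004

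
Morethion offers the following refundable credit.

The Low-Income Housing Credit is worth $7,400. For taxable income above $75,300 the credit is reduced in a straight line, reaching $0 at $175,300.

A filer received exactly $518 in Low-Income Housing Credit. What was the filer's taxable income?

$168,300

$518 is 518/7,400 of the full $7,400, so 6,882/7,400 of the $100,000 range has been used: income = $75,300 + $100,000 × 6,882/7,400 = $168,300.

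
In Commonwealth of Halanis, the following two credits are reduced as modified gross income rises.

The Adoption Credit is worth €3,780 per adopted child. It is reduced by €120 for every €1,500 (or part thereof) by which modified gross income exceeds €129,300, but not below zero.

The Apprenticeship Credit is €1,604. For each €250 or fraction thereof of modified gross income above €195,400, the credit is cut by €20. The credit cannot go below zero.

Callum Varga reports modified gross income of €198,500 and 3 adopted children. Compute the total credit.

€7,044

Adoption Credit: base = 3 × €3,780 = €11,340. income exceeds €129,300 by €69,200, which is 47 full-or-partial €1,500 increments; reduction = 47 × €120 = €5,640, leaving €5,700.
Apprenticeship Credit: income exceeds €195,400 by €3,100, which is 13 full-or-partial €250 increments; reduction = 13 × €20 = €260, leaving €1,344.
Total: €5,700 + €1,344 = €7,044.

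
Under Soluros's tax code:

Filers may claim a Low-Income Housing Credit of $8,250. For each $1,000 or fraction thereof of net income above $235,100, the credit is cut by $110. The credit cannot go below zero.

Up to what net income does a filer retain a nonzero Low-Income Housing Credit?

After 74 increments the reduction is 74 × $110 = $8,140, leaving $110; one more increment wipes it out. Increment 74 ends at excess 74 × $1,000 = $74,000, so the highest qualifying income is $235,100 + $74,000 = $309,100.

$309,100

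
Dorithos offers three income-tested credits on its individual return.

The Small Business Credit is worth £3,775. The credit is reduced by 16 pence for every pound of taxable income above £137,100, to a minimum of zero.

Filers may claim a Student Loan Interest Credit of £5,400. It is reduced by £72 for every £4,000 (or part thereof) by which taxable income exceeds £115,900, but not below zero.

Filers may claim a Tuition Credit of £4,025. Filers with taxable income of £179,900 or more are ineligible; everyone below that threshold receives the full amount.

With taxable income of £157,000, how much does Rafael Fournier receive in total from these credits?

Small Business Credit: 16% of the £19,900 excess over £137,100 is £3,184; credit = £3,775 − £3,184 = £591.
Student Loan Interest Credit: income exceeds £115,900 by £41,100, which is 11 full-or-partial £4,000 increments; reduction = 11 × £72 = £792, leaving £4,608.
Tuition Credit: £157,000 is below the £179,900 cutoff, so the full £4,025 applies.
Total: £591 + £4,608 + £4,025 = £9,224.

£9,224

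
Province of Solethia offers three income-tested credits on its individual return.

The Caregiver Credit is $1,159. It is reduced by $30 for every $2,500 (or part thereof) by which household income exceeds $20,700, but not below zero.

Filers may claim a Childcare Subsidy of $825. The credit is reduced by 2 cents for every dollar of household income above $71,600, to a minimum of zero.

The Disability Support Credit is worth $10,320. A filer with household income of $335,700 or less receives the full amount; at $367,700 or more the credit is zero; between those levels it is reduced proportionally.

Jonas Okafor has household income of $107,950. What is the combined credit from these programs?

Caregiver Credit: income exceeds $20,700 by $87,250, which is 35 full-or-partial $2,500 increments; reduction = 35 × $30 = $1,050, leaving $109.
Childcare Subsidy: 2% of the $36,350 excess over $71,600 is $727; credit = $825 − $727 = $98.
Disability Support Credit: $107,950 is at or below the $335,700 threshold, so the full $10,320 applies.
Total: $109 + $98 + $10,320 = $10,527.

$10,527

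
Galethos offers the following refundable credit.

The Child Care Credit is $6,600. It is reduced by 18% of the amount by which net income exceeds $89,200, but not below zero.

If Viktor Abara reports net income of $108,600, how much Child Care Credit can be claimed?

$3,108

Child Care Credit: 18% of the $19,400 excess over $89,200 is $3,492; credit = $6,600 − $3,492 = $3,108.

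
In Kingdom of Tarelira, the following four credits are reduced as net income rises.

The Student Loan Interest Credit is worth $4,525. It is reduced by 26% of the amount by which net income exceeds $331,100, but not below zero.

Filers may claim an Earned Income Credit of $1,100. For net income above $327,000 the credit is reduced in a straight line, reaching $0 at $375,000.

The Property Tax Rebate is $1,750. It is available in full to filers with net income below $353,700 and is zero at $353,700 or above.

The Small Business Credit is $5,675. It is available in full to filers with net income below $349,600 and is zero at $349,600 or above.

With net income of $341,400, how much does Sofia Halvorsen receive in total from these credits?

Student Loan Interest Credit: 26% of the $10,300 excess over $331,100 is $2,678; credit = $4,525 − $2,678 = $1,847.
Earned Income Credit: $341,400 is $14,400 into a $48,000 phase-out range, leaving 33,600/48,000 of the credit: $1,100 × 33,600/48,000 = $770.
Property Tax Rebate: $341,400 is below the $353,700 cutoff, so the full $1,750 applies.
Small Business Credit: $341,400 is below the $349,600 cutoff, so the full $5,675 applies.
Total: $1,847 + $770 + $1,750 + $5,675 = $10,042.

$10,042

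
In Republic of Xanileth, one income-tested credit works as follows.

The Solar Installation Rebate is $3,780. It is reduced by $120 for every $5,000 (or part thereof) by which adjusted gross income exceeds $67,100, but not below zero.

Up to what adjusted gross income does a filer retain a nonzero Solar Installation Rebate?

After 31 increments the reduction is 31 × $120 = $3,720, leaving $60; one more increment wipes it out. Increment 31 ends at excess 31 × $5,000 = $155,000, so the highest qualifying income is $67,100 + $155,000 = $222,100.

$222,100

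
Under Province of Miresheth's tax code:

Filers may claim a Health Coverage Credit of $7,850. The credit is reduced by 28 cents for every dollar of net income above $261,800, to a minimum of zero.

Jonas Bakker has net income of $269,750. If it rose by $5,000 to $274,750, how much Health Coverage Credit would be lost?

$1,400

At $269,750 — 28% of the $7,950 excess over $261,800 is $2,226; credit = $7,850 − $2,226 = $5,624.
At $274,750 — 28% of the $12,950 excess over $261,800 is $3,626; credit = $7,850 − $3,626 = $4,224.
Lost: $5,624 − $4,224 = $1,400.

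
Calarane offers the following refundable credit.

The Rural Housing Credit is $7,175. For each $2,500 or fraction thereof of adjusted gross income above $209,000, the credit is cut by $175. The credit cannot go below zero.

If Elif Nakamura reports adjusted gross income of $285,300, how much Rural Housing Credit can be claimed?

Rural Housing Credit: income exceeds $209,000 by $76,300, which is 31 full-or-partial $2,500 increments; reduction = 31 × $175 = $5,425, leaving $1,750.

$1,750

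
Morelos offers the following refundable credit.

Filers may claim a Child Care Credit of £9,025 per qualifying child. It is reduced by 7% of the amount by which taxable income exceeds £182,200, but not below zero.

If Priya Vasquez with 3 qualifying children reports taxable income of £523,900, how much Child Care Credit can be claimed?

Child Care Credit: base = 3 × £9,025 = £27,075. 7% of the £341,700 excess over £182,200 is £23,919; credit = £27,075 − £23,919 = £3,156.

£3,156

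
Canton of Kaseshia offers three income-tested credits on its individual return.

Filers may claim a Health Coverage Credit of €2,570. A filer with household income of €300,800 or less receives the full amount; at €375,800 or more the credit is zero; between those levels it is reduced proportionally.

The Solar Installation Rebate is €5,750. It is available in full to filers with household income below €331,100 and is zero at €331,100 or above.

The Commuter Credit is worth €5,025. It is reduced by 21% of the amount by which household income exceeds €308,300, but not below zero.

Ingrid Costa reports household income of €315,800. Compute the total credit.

€11,256

Health Coverage Credit: €315,800 is €15,000 into a €75,000 phase-out range, leaving 60,000/75,000 of the credit: €2,570 × 60,000/75,000 = €2,056.
Solar Installation Rebate: €315,800 is below the €331,100 cutoff, so the full €5,750 applies.
Commuter Credit: 21% of the €7,500 excess over €308,300 is €1,575; credit = €5,025 − €1,575 = €3,450.
Total: €2,056 + €5,750 + €3,450 = €11,256.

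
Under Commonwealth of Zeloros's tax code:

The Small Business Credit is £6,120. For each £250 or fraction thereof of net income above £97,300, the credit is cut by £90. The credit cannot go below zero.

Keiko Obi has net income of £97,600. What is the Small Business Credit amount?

Small Business Credit: income exceeds £97,300 by £300, which is 2 full-or-partial £250 increments; reduction = 2 × £90 = £180, leaving £5,940.

£5,940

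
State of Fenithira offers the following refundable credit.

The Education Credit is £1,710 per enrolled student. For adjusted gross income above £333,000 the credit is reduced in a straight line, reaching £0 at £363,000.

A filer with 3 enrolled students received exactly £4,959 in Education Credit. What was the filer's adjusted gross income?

Full credit = 3 × £1,710 = £5,130.
£4,959 is 4,959/5,130 of the full £5,130, so 171/5,130 of the £30,000 range has been used: income = £333,000 + £30,000 × 171/5,130 = £334,000.

£334,000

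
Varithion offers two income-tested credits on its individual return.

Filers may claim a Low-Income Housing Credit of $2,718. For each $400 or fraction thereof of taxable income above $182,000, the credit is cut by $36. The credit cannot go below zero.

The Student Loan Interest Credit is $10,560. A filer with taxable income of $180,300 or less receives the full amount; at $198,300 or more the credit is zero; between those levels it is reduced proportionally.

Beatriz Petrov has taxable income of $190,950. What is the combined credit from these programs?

Low-Income Housing Credit: income exceeds $182,000 by $8,950, which is 23 full-or-partial $400 increments; reduction = 23 × $36 = $828, leaving $1,890.
Student Loan Interest Credit: $190,950 is $10,650 into a $18,000 phase-out range, leaving 7,350/18,000 of the credit: $10,560 × 7,350/18,000 = $4,312.
Total: $1,890 + $4,312 = $6,202.

$6,202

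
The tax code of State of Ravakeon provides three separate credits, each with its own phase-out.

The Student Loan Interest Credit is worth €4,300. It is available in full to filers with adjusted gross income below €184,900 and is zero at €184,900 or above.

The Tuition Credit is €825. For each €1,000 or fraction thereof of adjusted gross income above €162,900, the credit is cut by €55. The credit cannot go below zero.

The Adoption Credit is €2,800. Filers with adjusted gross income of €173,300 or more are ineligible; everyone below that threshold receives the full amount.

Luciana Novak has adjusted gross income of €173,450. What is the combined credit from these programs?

€4,520

Student Loan Interest Credit: €173,450 is below the €184,900 cutoff, so the full €4,300 applies.
Tuition Credit: income exceeds €162,900 by €10,550, which is 11 full-or-partial €1,000 increments; reduction = 11 × €55 = €605, leaving €220.
Adoption Credit: €173,450 meets or exceeds the €173,300 cutoff, so the credit is €0.
Total: €4,300 + €220 + €0 = €4,520.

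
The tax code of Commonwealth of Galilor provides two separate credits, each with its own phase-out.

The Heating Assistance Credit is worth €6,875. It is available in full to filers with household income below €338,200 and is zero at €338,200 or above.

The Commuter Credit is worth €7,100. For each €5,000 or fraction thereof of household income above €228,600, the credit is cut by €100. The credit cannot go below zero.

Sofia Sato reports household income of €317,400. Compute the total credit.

Heating Assistance Credit: €317,400 is below the €338,200 cutoff, so the full €6,875 applies.
Commuter Credit: income exceeds €228,600 by €88,800, which is 18 full-or-partial €5,000 increments; reduction = 18 × €100 = €1,800, leaving €5,300.
Total: €6,875 + €5,300 = €12,175.

€12,175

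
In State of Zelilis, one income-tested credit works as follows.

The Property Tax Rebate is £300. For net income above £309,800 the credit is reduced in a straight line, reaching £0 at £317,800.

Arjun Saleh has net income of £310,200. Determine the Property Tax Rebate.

£285

Property Tax Rebate: £310,200 is £400 into a £8,000 phase-out range, leaving 7,600/8,000 of the credit: £300 × 7,600/8,000 = £285.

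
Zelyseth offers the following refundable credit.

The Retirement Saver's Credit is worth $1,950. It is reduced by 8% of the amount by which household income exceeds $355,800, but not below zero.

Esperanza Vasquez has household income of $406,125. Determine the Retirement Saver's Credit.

$0

Retirement Saver's Credit: 8% of the $50,325 excess over $355,800 is $4,026 ≥ base, so the credit is $0.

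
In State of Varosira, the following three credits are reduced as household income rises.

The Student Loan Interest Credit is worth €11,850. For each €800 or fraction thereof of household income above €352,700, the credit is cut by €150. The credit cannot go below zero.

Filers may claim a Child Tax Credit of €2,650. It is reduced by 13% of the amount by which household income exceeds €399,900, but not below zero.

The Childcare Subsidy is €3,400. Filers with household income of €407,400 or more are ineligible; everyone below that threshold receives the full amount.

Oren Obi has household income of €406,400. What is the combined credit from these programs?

Student Loan Interest Credit: income exceeds €352,700 by €53,700, which is 68 full-or-partial €800 increments; reduction = 68 × €150 = €10,200, leaving €1,650.
Child Tax Credit: 13% of the €6,500 excess over €399,900 is €845; credit = €2,650 − €845 = €1,805.
Childcare Subsidy: €406,400 is below the €407,400 cutoff, so the full €3,400 applies.
Total: €1,650 + €1,805 + €3,400 = €6,855.

€6,855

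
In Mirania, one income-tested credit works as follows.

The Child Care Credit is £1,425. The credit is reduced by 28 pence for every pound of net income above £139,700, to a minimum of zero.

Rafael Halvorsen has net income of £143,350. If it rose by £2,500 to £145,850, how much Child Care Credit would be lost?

£403

At £143,350 — 28% of the £3,650 excess over £139,700 is £1,022; credit = £1,425 − £1,022 = £403.
At £145,850 — 28% of the £6,150 excess over £139,700 is £1,722 ≥ base, so the credit is £0.
Lost: £403 − £0 = £403.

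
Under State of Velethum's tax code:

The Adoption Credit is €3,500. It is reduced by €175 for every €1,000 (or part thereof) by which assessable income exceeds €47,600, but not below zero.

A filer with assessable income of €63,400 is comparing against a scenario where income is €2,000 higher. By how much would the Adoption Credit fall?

€350

At €63,400 — income exceeds €47,600 by €15,800, which is 16 full-or-partial €1,000 increments; reduction = 16 × €175 = €2,800, leaving €700.
At €65,400 — income exceeds €47,600 by €17,800, which is 18 full-or-partial €1,000 increments; reduction = 18 × €175 = €3,150, leaving €350.
Lost: €700 − €350 = €350.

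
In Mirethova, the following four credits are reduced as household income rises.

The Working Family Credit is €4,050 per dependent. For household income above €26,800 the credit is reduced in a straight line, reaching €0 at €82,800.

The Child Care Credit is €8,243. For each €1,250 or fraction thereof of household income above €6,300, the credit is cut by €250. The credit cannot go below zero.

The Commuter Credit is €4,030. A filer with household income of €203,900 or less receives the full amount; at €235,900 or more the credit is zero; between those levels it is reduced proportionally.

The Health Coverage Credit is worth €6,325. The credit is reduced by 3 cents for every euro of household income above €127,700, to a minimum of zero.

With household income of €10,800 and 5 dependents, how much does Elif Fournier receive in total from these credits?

€37,848

Working Family Credit: base = 5 × €4,050 = €20,250. €10,800 is at or below the €26,800 threshold, so the full €20,250 applies.
Child Care Credit: income exceeds €6,300 by €4,500, which is 4 full-or-partial €1,250 increments; reduction = 4 × €250 = €1,000, leaving €7,243.
Commuter Credit: €10,800 is at or below the €203,900 threshold, so the full €4,030 applies.
Health Coverage Credit: €10,800 is at or below the €127,700 threshold, so the full €6,325 applies.
Total: €20,250 + €7,243 + €4,030 + €6,325 = €37,848.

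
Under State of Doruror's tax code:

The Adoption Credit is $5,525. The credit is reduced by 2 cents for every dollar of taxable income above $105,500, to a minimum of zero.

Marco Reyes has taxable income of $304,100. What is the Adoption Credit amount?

Adoption Credit: 2% of the $198,600 excess over $105,500 is $3,972; credit = $5,525 − $3,972 = $1,553.

$1,553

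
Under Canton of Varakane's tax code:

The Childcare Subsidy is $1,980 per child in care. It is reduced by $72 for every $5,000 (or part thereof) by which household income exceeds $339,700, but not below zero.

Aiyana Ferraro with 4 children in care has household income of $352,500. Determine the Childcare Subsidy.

Childcare Subsidy: base = 4 × $1,980 = $7,920. income exceeds $339,700 by $12,800, which is 3 full-or-partial $5,000 increments; reduction = 3 × $72 = $216, leaving $7,704.

$7,704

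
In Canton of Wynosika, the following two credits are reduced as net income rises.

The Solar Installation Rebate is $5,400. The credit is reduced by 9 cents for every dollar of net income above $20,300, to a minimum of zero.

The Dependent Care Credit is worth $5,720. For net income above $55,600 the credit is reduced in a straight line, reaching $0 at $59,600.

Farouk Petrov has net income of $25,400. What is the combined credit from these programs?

$10,661

Solar Installation Rebate: 9% of the $5,100 excess over $20,300 is $459; credit = $5,400 − $459 = $4,941.
Dependent Care Credit: $25,400 is at or below the $55,600 threshold, so the full $5,720 applies.
Total: $4,941 + $5,720 = $10,661.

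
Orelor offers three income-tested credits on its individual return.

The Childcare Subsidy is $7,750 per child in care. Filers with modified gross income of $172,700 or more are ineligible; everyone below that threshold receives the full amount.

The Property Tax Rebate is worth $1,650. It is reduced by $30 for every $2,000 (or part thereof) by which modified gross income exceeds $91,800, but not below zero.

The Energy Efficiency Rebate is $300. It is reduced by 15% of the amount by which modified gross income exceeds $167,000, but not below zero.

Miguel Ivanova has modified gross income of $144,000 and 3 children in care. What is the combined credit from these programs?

$24,390

Childcare Subsidy: base = 3 × $7,750 = $23,250. $144,000 is below the $172,700 cutoff, so the full $23,250 applies.
Property Tax Rebate: income exceeds $91,800 by $52,200, which is 27 full-or-partial $2,000 increments; reduction = 27 × $30 = $810, leaving $840.
Energy Efficiency Rebate: $144,000 is at or below the $167,000 threshold, so the full $300 applies.
Total: $23,250 + $840 + $300 = $24,390.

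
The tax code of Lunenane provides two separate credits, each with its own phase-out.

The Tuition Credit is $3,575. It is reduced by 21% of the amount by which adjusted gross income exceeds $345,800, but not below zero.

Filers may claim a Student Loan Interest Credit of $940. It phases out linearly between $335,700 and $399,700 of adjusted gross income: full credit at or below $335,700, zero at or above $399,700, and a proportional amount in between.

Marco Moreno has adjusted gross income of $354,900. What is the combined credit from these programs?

Tuition Credit: 21% of the $9,100 excess over $345,800 is $1,911; credit = $3,575 − $1,911 = $1,664.
Student Loan Interest Credit: $354,900 is $19,200 into a $64,000 phase-out range, leaving 44,800/64,000 of the credit: $940 × 44,800/64,000 = $658.
Total: $1,664 + $658 = $2,322.

$2,322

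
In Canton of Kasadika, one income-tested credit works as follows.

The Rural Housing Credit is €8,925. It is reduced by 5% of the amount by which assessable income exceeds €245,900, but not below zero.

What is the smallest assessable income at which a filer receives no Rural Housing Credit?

€424,400

The credit falls by 5% of each euro above €245,900, so it reaches zero when the excess is €8,925 / 5% = €178,500: income = €245,900 + €178,500 = €424,400.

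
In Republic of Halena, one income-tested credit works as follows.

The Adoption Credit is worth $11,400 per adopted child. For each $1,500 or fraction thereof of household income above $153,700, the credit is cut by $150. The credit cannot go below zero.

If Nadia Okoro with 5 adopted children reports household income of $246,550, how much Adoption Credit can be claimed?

Adoption Credit: base = 5 × $11,400 = $57,000. income exceeds $153,700 by $92,850, which is 62 full-or-partial $1,500 increments; reduction = 62 × $150 = $9,300, leaving $47,700.

$47,700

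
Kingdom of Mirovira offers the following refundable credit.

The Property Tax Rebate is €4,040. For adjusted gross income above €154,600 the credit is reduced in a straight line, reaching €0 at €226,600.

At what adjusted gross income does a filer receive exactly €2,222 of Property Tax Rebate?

€2,222 is 2,222/4,040 of the full €4,040, so 1,818/4,040 of the €72,000 range has been used: income = €154,600 + €72,000 × 1,818/4,040 = €187,000.

€187,000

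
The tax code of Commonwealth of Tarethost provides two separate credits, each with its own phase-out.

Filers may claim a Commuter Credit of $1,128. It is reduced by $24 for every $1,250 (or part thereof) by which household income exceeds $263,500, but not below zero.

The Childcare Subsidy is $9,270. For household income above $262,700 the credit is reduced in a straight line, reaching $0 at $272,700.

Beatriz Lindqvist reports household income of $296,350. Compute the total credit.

$480

Commuter Credit: income exceeds $263,500 by $32,850, which is 27 full-or-partial $1,250 increments; reduction = 27 × $24 = $648, leaving $480.
Childcare Subsidy: $296,350 is at or above $272,700, so the credit is $0.
Total: $480 + $0 = $480.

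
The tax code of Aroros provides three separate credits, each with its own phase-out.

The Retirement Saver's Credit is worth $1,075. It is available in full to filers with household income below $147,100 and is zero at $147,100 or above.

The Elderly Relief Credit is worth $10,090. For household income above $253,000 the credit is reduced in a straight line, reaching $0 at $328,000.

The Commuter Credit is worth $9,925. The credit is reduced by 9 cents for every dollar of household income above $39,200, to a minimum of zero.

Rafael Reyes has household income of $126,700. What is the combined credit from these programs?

$13,215

Retirement Saver's Credit: $126,700 is below the $147,100 cutoff, so the full $1,075 applies.
Elderly Relief Credit: $126,700 is at or below the $253,000 threshold, so the full $10,090 applies.
Commuter Credit: 9% of the $87,500 excess over $39,200 is $7,875; credit = $9,925 − $7,875 = $2,050.
Total: $1,075 + $10,090 + $2,050 = $13,215.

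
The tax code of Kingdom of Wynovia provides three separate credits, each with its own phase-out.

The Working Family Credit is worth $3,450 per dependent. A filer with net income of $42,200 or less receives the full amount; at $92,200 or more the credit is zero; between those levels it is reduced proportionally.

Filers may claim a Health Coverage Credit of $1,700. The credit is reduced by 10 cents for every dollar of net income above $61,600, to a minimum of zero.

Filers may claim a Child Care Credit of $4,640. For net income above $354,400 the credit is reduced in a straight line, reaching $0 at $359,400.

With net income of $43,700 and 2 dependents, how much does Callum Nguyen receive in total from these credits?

Working Family Credit: base = 2 × $3,450 = $6,900. $43,700 is $1,500 into a $50,000 phase-out range, leaving 48,500/50,000 of the credit: $6,900 × 48,500/50,000 = $6,693.
Health Coverage Credit: $43,700 is at or below the $61,600 threshold, so the full $1,700 applies.
Child Care Credit: $43,700 is at or below the $354,400 threshold, so the full $4,640 applies.
Total: $6,693 + $1,700 + $4,640 = $13,033.

$13,033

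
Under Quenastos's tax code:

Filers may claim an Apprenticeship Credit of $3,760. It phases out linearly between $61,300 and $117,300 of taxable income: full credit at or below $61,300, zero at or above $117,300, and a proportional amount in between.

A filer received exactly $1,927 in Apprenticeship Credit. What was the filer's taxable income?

$88,600

$1,927 is 1,927/3,760 of the full $3,760, so 1,833/3,760 of the $56,000 range has been used: income = $61,300 + $56,000 × 1,833/3,760 = $88,600.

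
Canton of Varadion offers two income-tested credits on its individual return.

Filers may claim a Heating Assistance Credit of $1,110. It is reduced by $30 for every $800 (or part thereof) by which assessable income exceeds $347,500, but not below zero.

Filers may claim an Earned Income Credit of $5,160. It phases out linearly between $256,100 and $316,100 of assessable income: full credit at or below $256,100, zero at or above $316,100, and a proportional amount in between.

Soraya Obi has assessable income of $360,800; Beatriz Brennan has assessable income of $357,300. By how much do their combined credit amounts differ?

$120

Soraya ($360,800): Heating Assistance Credit: income exceeds $347,500 by $13,300, which is 17 full-or-partial $800 increments; reduction = 17 × $30 = $510, leaving $600. Earned Income Credit: $360,800 is at or above $316,100, so the credit is $0. total $600 + $0 = $600
Beatriz ($357,300): Heating Assistance Credit: income exceeds $347,500 by $9,800, which is 13 full-or-partial $800 increments; reduction = 13 × $30 = $390, leaving $720. Earned Income Credit: $357,300 is at or above $316,100, so the credit is $0. total $720 + $0 = $720
Difference: |$600 − $720| = $120.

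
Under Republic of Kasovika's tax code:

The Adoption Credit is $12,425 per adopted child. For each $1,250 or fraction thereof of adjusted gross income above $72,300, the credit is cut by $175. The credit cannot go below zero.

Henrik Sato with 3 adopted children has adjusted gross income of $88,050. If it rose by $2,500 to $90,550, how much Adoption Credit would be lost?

$350

At $88,050 — base = 3 × $12,425 = $37,275. income exceeds $72,300 by $15,750, which is 13 full-or-partial $1,250 increments; reduction = 13 × $175 = $2,275, leaving $35,000.
At $90,550 — base = 3 × $12,425 = $37,275. income exceeds $72,300 by $18,250, which is 15 full-or-partial $1,250 increments; reduction = 15 × $175 = $2,625, leaving $34,650.
Lost: $35,000 − $34,650 = $350.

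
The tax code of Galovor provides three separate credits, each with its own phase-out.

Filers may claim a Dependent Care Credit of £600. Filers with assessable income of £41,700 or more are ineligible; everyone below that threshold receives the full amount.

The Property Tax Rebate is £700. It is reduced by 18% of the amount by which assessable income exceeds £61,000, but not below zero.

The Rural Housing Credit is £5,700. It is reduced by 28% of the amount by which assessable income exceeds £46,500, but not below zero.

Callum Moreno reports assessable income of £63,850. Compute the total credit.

£1,029

Dependent Care Credit: £63,850 meets or exceeds the £41,700 cutoff, so the credit is £0.
Property Tax Rebate: 18% of the £2,850 excess over £61,000 is £513; credit = £700 − £513 = £187.
Rural Housing Credit: 28% of the £17,350 excess over £46,500 is £4,858; credit = £5,700 − £4,858 = £842.
Total: £0 + £187 + £842 = £1,029.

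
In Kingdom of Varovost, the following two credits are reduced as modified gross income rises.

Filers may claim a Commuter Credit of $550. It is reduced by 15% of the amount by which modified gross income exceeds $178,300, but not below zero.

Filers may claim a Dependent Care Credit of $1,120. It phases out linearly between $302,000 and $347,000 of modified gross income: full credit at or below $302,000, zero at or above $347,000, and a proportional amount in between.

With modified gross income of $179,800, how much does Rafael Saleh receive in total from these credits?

Commuter Credit: 15% of the $1,500 excess over $178,300 is $225; credit = $550 − $225 = $325.
Dependent Care Credit: $179,800 is at or below the $302,000 threshold, so the full $1,120 applies.
Total: $325 + $1,120 = $1,445.

$1,445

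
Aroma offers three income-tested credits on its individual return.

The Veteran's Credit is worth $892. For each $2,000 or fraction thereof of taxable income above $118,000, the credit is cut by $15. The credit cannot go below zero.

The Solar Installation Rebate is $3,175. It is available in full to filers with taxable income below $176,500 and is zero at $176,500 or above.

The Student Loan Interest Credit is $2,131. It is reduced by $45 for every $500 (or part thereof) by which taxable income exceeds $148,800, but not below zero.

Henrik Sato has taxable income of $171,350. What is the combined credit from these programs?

$3,723

Veteran's Credit: income exceeds $118,000 by $53,350, which is 27 full-or-partial $2,000 increments; reduction = 27 × $15 = $405, leaving $487.
Solar Installation Rebate: $171,350 is below the $176,500 cutoff, so the full $3,175 applies.
Student Loan Interest Credit: income exceeds $148,800 by $22,550, which is 46 full-or-partial $500 increments; reduction = 46 × $45 = $2,070, leaving $61.
Total: $487 + $3,175 + $61 = $3,723.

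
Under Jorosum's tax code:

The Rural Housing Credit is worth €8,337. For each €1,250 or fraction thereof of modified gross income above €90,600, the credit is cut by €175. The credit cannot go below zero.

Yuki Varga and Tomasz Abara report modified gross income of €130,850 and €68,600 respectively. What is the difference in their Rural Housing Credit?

Yuki (€130,850): Rural Housing Credit: income exceeds €90,600 by €40,250, which is 33 full-or-partial €1,250 increments; reduction = 33 × €175 = €5,775, leaving €2,562.
Tomasz (€68,600): Rural Housing Credit: €68,600 is at or below the €90,600 threshold, so the full €8,337 applies.
Difference: |€2,562 − €8,337| = €5,775.

€5,775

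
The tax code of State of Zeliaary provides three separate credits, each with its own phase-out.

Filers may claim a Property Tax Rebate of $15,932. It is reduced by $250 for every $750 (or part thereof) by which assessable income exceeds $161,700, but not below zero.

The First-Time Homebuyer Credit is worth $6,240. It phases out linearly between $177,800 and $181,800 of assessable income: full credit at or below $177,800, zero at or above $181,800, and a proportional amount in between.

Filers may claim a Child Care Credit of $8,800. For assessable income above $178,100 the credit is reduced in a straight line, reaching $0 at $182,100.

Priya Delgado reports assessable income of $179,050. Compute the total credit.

$20,932

Property Tax Rebate: income exceeds $161,700 by $17,350, which is 24 full-or-partial $750 increments; reduction = 24 × $250 = $6,000, leaving $9,932.
First-Time Homebuyer Credit: $179,050 is $1,250 into a $4,000 phase-out range, leaving 2,750/4,000 of the credit: $6,240 × 2,750/4,000 = $4,290.
Child Care Credit: $179,050 is $950 into a $4,000 phase-out range, leaving 3,050/4,000 of the credit: $8,800 × 3,050/4,000 = $6,710.
Total: $9,932 + $4,290 + $6,710 = $20,932.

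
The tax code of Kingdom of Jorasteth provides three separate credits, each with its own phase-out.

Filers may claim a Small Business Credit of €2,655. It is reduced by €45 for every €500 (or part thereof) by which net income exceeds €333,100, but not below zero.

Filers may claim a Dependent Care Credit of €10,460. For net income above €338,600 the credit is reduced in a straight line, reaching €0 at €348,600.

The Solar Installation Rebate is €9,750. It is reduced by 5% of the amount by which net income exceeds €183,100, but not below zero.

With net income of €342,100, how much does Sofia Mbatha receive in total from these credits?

€10,444

Small Business Credit: income exceeds €333,100 by €9,000, which is 18 full-or-partial €500 increments; reduction = 18 × €45 = €810, leaving €1,845.
Dependent Care Credit: €342,100 is €3,500 into a €10,000 phase-out range, leaving 6,500/10,000 of the credit: €10,460 × 6,500/10,000 = €6,799.
Solar Installation Rebate: 5% of the €159,000 excess over €183,100 is €7,950; credit = €9,750 − €7,950 = €1,800.
Total: €1,845 + €6,799 + €1,800 = €10,444.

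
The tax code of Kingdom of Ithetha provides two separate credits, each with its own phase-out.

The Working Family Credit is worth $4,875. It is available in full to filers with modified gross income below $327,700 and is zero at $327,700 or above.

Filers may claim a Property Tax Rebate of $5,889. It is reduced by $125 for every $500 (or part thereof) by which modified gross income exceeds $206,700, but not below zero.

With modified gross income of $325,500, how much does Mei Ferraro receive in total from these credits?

$4,875

Working Family Credit: $325,500 is below the $327,700 cutoff, so the full $4,875 applies.
Property Tax Rebate: income exceeds $206,700 by $118,800 → 238 increments × $125 = $29,750 ≥ base, so the credit is $0.
Total: $4,875 + $0 = $4,875.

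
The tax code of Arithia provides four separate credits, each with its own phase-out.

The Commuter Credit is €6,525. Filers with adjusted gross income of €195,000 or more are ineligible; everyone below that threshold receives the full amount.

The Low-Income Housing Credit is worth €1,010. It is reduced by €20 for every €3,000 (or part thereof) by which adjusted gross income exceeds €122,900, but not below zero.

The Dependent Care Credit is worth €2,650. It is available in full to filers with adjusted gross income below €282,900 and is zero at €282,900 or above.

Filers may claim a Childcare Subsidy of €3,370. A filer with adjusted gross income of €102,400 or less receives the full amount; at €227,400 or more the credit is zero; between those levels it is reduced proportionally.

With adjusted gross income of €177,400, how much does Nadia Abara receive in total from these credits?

Commuter Credit: €177,400 is below the €195,000 cutoff, so the full €6,525 applies.
Low-Income Housing Credit: income exceeds €122,900 by €54,500, which is 19 full-or-partial €3,000 increments; reduction = 19 × €20 = €380, leaving €630.
Dependent Care Credit: €177,400 is below the €282,900 cutoff, so the full €2,650 applies.
Childcare Subsidy: €177,400 is €75,000 into a €125,000 phase-out range, leaving 50,000/125,000 of the credit: €3,370 × 50,000/125,000 = €1,348.
Total: €6,525 + €630 + €2,650 + €1,348 = €11,153.

€11,153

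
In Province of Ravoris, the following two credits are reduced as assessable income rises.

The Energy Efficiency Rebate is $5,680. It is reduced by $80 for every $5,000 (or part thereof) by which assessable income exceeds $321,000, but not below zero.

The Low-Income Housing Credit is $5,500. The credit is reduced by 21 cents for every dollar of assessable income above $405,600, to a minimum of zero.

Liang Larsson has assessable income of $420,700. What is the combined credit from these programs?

Energy Efficiency Rebate: income exceeds $321,000 by $99,700, which is 20 full-or-partial $5,000 increments; reduction = 20 × $80 = $1,600, leaving $4,080.
Low-Income Housing Credit: 21% of the $15,100 excess over $405,600 is $3,171; credit = $5,500 − $3,171 = $2,329.
Total: $4,080 + $2,329 = $6,409.

$6,409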